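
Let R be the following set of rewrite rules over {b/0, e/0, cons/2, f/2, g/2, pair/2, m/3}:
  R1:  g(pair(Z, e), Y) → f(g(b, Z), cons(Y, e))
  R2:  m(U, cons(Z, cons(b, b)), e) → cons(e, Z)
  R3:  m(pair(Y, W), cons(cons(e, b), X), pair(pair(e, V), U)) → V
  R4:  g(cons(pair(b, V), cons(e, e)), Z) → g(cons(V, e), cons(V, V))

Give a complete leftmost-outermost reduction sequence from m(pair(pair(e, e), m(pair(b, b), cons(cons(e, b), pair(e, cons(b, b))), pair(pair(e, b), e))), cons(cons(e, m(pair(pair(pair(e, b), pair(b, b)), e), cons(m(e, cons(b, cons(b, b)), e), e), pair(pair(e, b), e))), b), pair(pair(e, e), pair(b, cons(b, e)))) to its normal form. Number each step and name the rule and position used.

1. m(pair(pair(e, e), m(pair(b, b), cons(cons(e, b), pair(e, cons(b, b))), pair(pair(e, b), e))), cons(cons(e, m(pair(pair(pair(e, b), pair(b, b)), e), cons(m(e, cons(b, cons(b, b)), e), e), pair(pair(e, b), e))), b), pair(pair(e, e), pair(b, cons(b, e))))  →  m(pair(pair(e, e), b), cons(cons(e, m(pair(pair(pair(e, b), pair(b, b)), e), cons(m(e, cons(b, cons(b, b)), e), e), pair(pair(e, b), e))), b), pair(pair(e, e), pair(b, cons(b, e))))   [R3 at 1.2]
2. m(pair(pair(e, e), b), cons(cons(e, m(pair(pair(pair(e, b), pair(b, b)), e), cons(m(e, cons(b, cons(b, b)), e), e), pair(pair(e, b), e))), b), pair(pair(e, e), pair(b, cons(b, e))))  →  m(pair(pair(e, e), b), cons(cons(e, m(pair(pair(pair(e, b), pair(b, b)), e), cons(cons(e, b), e), pair(pair(e, b), e))), b), pair(pair(e, e), pair(b, cons(b, e))))   [R2 at 2.1.2.2.1]
3. m(pair(pair(e, e), b), cons(cons(e, m(pair(pair(pair(e, b), pair(b, b)), e), cons(cons(e, b), e), pair(pair(e, b), e))), b), pair(pair(e, e), pair(b, cons(b, e))))  →  m(pair(pair(e, e), b), cons(cons(e, b), b), pair(pair(e, e), pair(b, cons(b, e))))   [R3 at 2.1.2]
4. m(pair(pair(e, e), b), cons(cons(e, b), b), pair(pair(e, e), pair(b, cons(b, e))))  →  e   [R3 at ε]

e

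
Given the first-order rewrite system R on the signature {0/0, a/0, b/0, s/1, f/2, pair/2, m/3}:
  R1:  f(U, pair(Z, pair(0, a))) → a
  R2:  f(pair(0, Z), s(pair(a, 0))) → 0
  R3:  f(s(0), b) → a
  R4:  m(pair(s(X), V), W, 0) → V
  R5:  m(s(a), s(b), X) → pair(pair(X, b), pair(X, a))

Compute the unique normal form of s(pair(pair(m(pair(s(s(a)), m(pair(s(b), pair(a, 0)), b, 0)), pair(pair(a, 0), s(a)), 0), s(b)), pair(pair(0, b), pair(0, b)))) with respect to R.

1. s(pair(pair(m(pair(s(s(a)), m(pair(s(b), pair(a, 0)), b, 0)), pair(pair(a, 0), s(a)), 0), s(b)), pair(pair(0, b), pair(0, b))))  →  s(pair(pair(m(pair(s(b), pair(a, 0)), b, 0), s(b)), pair(pair(0, b), pair(0, b))))   [R4 at 1.1.1]
2. s(pair(pair(m(pair(s(b), pair(a, 0)), b, 0), s(b)), pair(pair(0, b), pair(0, b))))  →  s(pair(pair(pair(a, 0), s(b)), pair(pair(0, b), pair(0, b))))   [R4 at 1.1.1]

s(pair(pair(pair(a, 0), s(b)), pair(pair(0, b), pair(0, b))))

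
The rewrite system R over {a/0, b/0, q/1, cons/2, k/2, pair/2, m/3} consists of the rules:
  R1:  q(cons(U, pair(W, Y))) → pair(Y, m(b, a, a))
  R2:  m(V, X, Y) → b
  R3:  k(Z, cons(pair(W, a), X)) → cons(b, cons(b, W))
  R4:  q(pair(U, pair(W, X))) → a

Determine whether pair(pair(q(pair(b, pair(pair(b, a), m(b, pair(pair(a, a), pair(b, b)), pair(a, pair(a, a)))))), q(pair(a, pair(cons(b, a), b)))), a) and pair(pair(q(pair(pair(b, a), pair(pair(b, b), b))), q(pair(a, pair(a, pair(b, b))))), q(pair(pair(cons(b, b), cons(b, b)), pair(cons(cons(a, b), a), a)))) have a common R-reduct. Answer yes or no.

Reduce t₁ = pair(pair(q(pair(b, pair(pair(b, a), m(b, pair(pair(a, a), pair(b, b)), pair(a, pair(a, a)))))), q(pair(a, pair(cons(b, a), b)))), a):
1. pair(pair(q(pair(b, pair(pair(b, a), m(b, pair(pair(a, a), pair(b, b)), pair(a, pair(a, a)))))), q(pair(a, pair(cons(b, a), b)))), a)  →  pair(pair(a, q(pair(a, pair(cons(b, a), b)))), a)   [R4 at 1.1]
2. pair(pair(a, q(pair(a, pair(cons(b, a), b)))), a)  →  pair(pair(a, a), a)   [R4 at 1.2]

Reduce t₂ = pair(pair(q(pair(pair(b, a), pair(pair(b, b), b))), q(pair(a, pair(a, pair(b, b))))), q(pair(pair(cons(b, b), cons(b, b)), pair(cons(cons(a, b), a), a)))):
1. pair(pair(q(pair(pair(b, a), pair(pair(b, b), b))), q(pair(a, pair(a, pair(b, b))))), q(pair(pair(cons(b, b), cons(b, b)), pair(cons(cons(a, b), a), a))))  →  pair(pair(a, q(pair(a, pair(a, pair(b, b))))), q(pair(pair(cons(b, b), cons(b, b)), pair(cons(cons(a, b), a), a))))   [R4 at 1.1]
2. pair(pair(a, q(pair(a, pair(a, pair(b, b))))), q(pair(pair(cons(b, b), cons(b, b)), pair(cons(cons(a, b), a), a))))  →  pair(pair(a, a), q(pair(pair(cons(b, b), cons(b, b)), pair(cons(cons(a, b), a), a))))   [R4 at 1.2]
3. pair(pair(a, a), q(pair(pair(cons(b, b), cons(b, b)), pair(cons(cons(a, b), a), a))))  →  pair(pair(a, a), a)   [R4 at 2]

yes — NF(t₁) = pair(pair(a, a), a), NF(t₂) = pair(pair(a, a), a)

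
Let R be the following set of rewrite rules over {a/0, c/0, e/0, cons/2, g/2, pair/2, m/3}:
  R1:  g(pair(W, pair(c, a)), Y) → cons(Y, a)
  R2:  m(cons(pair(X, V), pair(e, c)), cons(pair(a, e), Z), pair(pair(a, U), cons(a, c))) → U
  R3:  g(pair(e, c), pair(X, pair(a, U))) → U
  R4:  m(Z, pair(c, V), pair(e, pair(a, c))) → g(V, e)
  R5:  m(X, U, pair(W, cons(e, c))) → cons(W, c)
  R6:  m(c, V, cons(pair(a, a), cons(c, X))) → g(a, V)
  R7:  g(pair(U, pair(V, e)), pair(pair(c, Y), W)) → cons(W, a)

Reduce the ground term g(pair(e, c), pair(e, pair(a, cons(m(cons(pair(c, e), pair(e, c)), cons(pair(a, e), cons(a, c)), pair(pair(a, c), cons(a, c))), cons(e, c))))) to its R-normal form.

cons(c, cons(e, c))

1. g(pair(e, c), pair(e, pair(a, cons(m(cons(pair(c, e), pair(e, c)), cons(pair(a, e), cons(a, c)), pair(pair(a, c), cons(a, c))), cons(e, c)))))  →  cons(m(cons(pair(c, e), pair(e, c)), cons(pair(a, e), cons(a, c)), pair(pair(a, c), cons(a, c))), cons(e, c))   [R3 at ε]
2. cons(m(cons(pair(c, e), pair(e, c)), cons(pair(a, e), cons(a, c)), pair(pair(a, c), cons(a, c))), cons(e, c))  →  cons(c, cons(e, c))   [R2 at 1]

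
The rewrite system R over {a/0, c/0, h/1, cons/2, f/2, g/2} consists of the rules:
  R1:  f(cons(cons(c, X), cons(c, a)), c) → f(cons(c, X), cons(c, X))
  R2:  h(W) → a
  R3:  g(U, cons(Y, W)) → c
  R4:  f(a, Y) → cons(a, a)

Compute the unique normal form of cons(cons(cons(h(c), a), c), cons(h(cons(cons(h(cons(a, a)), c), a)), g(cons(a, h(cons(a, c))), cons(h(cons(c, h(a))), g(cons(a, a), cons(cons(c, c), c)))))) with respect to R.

cons(cons(cons(a, a), c), cons(a, c))

1. cons(cons(cons(h(c), a), c), cons(h(cons(cons(h(cons(a, a)), c), a)), g(cons(a, h(cons(a, c))), cons(h(cons(c, h(a))), g(cons(a, a), cons(cons(c, c), c))))))  →  cons(cons(cons(a, a), c), cons(h(cons(cons(h(cons(a, a)), c), a)), g(cons(a, h(cons(a, c))), cons(h(cons(c, h(a))), g(cons(a, a), cons(cons(c, c), c))))))   [R2 at 1.1.1]
2. cons(cons(cons(a, a), c), cons(h(cons(cons(h(cons(a, a)), c), a)), g(cons(a, h(cons(a, c))), cons(h(cons(c, h(a))), g(cons(a, a), cons(cons(c, c), c))))))  →  cons(cons(cons(a, a), c), cons(a, g(cons(a, h(cons(a, c))), cons(h(cons(c, h(a))), g(cons(a, a), cons(cons(c, c), c))))))   [R2 at 2.1]
3. cons(cons(cons(a, a), c), cons(a, g(cons(a, h(cons(a, c))), cons(h(cons(c, h(a))), g(cons(a, a), cons(cons(c, c), c))))))  →  cons(cons(cons(a, a), c), cons(a, c))   [R3 at 2.2]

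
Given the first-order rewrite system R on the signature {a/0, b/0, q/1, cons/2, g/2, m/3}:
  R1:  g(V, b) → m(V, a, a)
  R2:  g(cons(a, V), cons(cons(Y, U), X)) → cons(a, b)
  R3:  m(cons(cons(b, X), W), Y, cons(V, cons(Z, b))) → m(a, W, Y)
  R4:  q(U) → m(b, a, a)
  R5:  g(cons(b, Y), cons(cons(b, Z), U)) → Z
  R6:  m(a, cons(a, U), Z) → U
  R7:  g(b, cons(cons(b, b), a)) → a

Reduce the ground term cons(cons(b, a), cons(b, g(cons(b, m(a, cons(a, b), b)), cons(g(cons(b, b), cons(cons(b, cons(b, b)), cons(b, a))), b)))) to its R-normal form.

1. cons(cons(b, a), cons(b, g(cons(b, m(a, cons(a, b), b)), cons(g(cons(b, b), cons(cons(b, cons(b, b)), cons(b, a))), b))))  →  cons(cons(b, a), cons(b, g(cons(b, b), cons(g(cons(b, b), cons(cons(b, cons(b, b)), cons(b, a))), b))))   [R6 at 2.2.1.2]
2. cons(cons(b, a), cons(b, g(cons(b, b), cons(g(cons(b, b), cons(cons(b, cons(b, b)), cons(b, a))), b))))  →  cons(cons(b, a), cons(b, g(cons(b, b), cons(cons(b, b), b))))   [R5 at 2.2.2.1]
3. cons(cons(b, a), cons(b, g(cons(b, b), cons(cons(b, b), b))))  →  cons(cons(b, a), cons(b, b))   [R5 at 2.2]

cons(cons(b, a), cons(b, b))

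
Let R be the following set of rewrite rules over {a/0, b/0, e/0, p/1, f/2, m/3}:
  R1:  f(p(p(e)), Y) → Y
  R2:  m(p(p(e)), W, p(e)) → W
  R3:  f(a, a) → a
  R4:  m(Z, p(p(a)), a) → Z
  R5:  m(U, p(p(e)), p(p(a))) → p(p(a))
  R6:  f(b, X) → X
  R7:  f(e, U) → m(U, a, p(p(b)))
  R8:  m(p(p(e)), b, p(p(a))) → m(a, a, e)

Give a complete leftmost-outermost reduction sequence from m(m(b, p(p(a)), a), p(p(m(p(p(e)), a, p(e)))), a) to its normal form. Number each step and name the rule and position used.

1. m(m(b, p(p(a)), a), p(p(m(p(p(e)), a, p(e)))), a)  →  m(b, p(p(m(p(p(e)), a, p(e)))), a)   [R4 at 1]
2. m(b, p(p(m(p(p(e)), a, p(e)))), a)  →  m(b, p(p(a)), a)   [R2 at 2.1.1]
3. m(b, p(p(a)), a)  →  b   [R4 at ε]

b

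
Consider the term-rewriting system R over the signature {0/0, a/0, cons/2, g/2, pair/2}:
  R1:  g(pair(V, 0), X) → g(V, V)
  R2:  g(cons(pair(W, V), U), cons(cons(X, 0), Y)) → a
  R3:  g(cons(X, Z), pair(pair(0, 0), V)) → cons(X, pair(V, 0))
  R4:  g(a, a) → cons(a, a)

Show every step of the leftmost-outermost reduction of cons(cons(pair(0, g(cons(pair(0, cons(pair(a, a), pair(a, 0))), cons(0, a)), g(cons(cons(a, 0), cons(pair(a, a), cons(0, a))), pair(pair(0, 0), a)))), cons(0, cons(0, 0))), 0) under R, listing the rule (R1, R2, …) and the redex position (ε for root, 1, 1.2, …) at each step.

cons(cons(pair(0, a), cons(0, cons(0, 0))), 0)

1. cons(cons(pair(0, g(cons(pair(0, cons(pair(a, a), pair(a, 0))), cons(0, a)), g(cons(cons(a, 0), cons(pair(a, a), cons(0, a))), pair(pair(0, 0), a)))), cons(0, cons(0, 0))), 0)  →  cons(cons(pair(0, g(cons(pair(0, cons(pair(a, a), pair(a, 0))), cons(0, a)), cons(cons(a, 0), pair(a, 0)))), cons(0, cons(0, 0))), 0)   [R3 at 1.1.2.2]
2. cons(cons(pair(0, g(cons(pair(0, cons(pair(a, a), pair(a, 0))), cons(0, a)), cons(cons(a, 0), pair(a, 0)))), cons(0, cons(0, 0))), 0)  →  cons(cons(pair(0, a), cons(0, cons(0, 0))), 0)   [R2 at 1.1.2]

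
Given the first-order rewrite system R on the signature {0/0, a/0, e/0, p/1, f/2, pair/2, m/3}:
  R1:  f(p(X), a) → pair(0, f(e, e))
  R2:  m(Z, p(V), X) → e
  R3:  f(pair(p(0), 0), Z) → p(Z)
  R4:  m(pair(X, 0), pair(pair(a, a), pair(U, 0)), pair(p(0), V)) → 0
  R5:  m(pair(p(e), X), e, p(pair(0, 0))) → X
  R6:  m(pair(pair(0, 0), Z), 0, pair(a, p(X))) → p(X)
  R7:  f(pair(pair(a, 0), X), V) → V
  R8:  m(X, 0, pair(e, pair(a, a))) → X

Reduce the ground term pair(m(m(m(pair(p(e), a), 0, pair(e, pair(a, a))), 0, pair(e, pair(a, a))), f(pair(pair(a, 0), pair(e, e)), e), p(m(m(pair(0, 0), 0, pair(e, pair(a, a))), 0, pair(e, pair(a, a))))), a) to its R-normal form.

pair(a, a)

1. pair(m(m(m(pair(p(e), a), 0, pair(e, pair(a, a))), 0, pair(e, pair(a, a))), f(pair(pair(a, 0), pair(e, e)), e), p(m(m(pair(0, 0), 0, pair(e, pair(a, a))), 0, pair(e, pair(a, a))))), a)  →  pair(m(m(pair(p(e), a), 0, pair(e, pair(a, a))), f(pair(pair(a, 0), pair(e, e)), e), p(m(m(pair(0, 0), 0, pair(e, pair(a, a))), 0, pair(e, pair(a, a))))), a)   [R8 at 1.1]
2. pair(m(m(pair(p(e), a), 0, pair(e, pair(a, a))), f(pair(pair(a, 0), pair(e, e)), e), p(m(m(pair(0, 0), 0, pair(e, pair(a, a))), 0, pair(e, pair(a, a))))), a)  →  pair(m(pair(p(e), a), f(pair(pair(a, 0), pair(e, e)), e), p(m(m(pair(0, 0), 0, pair(e, pair(a, a))), 0, pair(e, pair(a, a))))), a)   [R8 at 1.1]
3. pair(m(pair(p(e), a), f(pair(pair(a, 0), pair(e, e)), e), p(m(m(pair(0, 0), 0, pair(e, pair(a, a))), 0, pair(e, pair(a, a))))), a)  →  pair(m(pair(p(e), a), e, p(m(m(pair(0, 0), 0, pair(e, pair(a, a))), 0, pair(e, pair(a, a))))), a)   [R7 at 1.2]
4. pair(m(pair(p(e), a), e, p(m(m(pair(0, 0), 0, pair(e, pair(a, a))), 0, pair(e, pair(a, a))))), a)  →  pair(m(pair(p(e), a), e, p(m(pair(0, 0), 0, pair(e, pair(a, a))))), a)   [R8 at 1.3.1]
5. pair(m(pair(p(e), a), e, p(m(pair(0, 0), 0, pair(e, pair(a, a))))), a)  →  pair(m(pair(p(e), a), e, p(pair(0, 0))), a)   [R8 at 1.3.1]
6. pair(m(pair(p(e), a), e, p(pair(0, 0))), a)  →  pair(a, a)   [R5 at 1]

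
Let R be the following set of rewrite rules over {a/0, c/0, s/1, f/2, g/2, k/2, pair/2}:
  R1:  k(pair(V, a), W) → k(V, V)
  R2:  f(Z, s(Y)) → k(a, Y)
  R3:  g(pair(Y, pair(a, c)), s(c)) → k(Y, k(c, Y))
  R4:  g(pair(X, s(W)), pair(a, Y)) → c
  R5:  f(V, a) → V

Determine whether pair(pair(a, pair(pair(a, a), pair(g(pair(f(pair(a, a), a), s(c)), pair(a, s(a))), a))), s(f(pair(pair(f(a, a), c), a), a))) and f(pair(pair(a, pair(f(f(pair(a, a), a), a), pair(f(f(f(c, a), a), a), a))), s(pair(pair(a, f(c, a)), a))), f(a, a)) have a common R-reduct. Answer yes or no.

yes — NF(t₁) = pair(pair(a, pair(pair(a, a), pair(c, a))), s(pair(pair(a, c), a))), NF(t₂) = pair(pair(a, pair(pair(a, a), pair(c, a))), s(pair(pair(a, c), a)))

Reduce t₁ = pair(pair(a, pair(pair(a, a), pair(g(pair(f(pair(a, a), a), s(c)), pair(a, s(a))), a))), s(f(pair(pair(f(a, a), c), a), a))):
1. pair(pair(a, pair(pair(a, a), pair(g(pair(f(pair(a, a), a), s(c)), pair(a, s(a))), a))), s(f(pair(pair(f(a, a), c), a), a)))  →  pair(pair(a, pair(pair(a, a), pair(c, a))), s(f(pair(pair(f(a, a), c), a), a)))   [R4 at 1.2.2.1]
2. pair(pair(a, pair(pair(a, a), pair(c, a))), s(f(pair(pair(f(a, a), c), a), a)))  →  pair(pair(a, pair(pair(a, a), pair(c, a))), s(pair(pair(f(a, a), c), a)))   [R5 at 2.1]
3. pair(pair(a, pair(pair(a, a), pair(c, a))), s(pair(pair(f(a, a), c), a)))  →  pair(pair(a, pair(pair(a, a), pair(c, a))), s(pair(pair(a, c), a)))   [R5 at 2.1.1.1]

Reduce t₂ = f(pair(pair(a, pair(f(f(pair(a, a), a), a), pair(f(f(f(c, a), a), a), a))), s(pair(pair(a, f(c, a)), a))), f(a, a)):
1. f(pair(pair(a, pair(f(f(pair(a, a), a), a), pair(f(f(f(c, a), a), a), a))), s(pair(pair(a, f(c, a)), a))), f(a, a))  →  f(pair(pair(a, pair(f(pair(a, a), a), pair(f(f(f(c, a), a), a), a))), s(pair(pair(a, f(c, a)), a))), f(a, a))   [R5 at 1.1.2.1]
2. f(pair(pair(a, pair(f(pair(a, a), a), pair(f(f(f(c, a), a), a), a))), s(pair(pair(a, f(c, a)), a))), f(a, a))  →  f(pair(pair(a, pair(pair(a, a), pair(f(f(f(c, a), a), a), a))), s(pair(pair(a, f(c, a)), a))), f(a, a))   [R5 at 1.1.2.1]
3. f(pair(pair(a, pair(pair(a, a), pair(f(f(f(c, a), a), a), a))), s(pair(pair(a, f(c, a)), a))), f(a, a))  →  f(pair(pair(a, pair(pair(a, a), pair(f(f(c, a), a), a))), s(pair(pair(a, f(c, a)), a))), f(a, a))   [R5 at 1.1.2.2.1]
4. f(pair(pair(a, pair(pair(a, a), pair(f(f(c, a), a), a))), s(pair(pair(a, f(c, a)), a))), f(a, a))  →  f(pair(pair(a, pair(pair(a, a), pair(f(c, a), a))), s(pair(pair(a, f(c, a)), a))), f(a, a))   [R5 at 1.1.2.2.1]
5. f(pair(pair(a, pair(pair(a, a), pair(f(c, a), a))), s(pair(pair(a, f(c, a)), a))), f(a, a))  →  f(pair(pair(a, pair(pair(a, a), pair(c, a))), s(pair(pair(a, f(c, a)), a))), f(a, a))   [R5 at 1.1.2.2.1]
6. f(pair(pair(a, pair(pair(a, a), pair(c, a))), s(pair(pair(a, f(c, a)), a))), f(a, a))  →  f(pair(pair(a, pair(pair(a, a), pair(c, a))), s(pair(pair(a, c), a))), f(a, a))   [R5 at 1.2.1.1.2]
7. f(pair(pair(a, pair(pair(a, a), pair(c, a))), s(pair(pair(a, c), a))), f(a, a))  →  f(pair(pair(a, pair(pair(a, a), pair(c, a))), s(pair(pair(a, c), a))), a)   [R5 at 2]
8. f(pair(pair(a, pair(pair(a, a), pair(c, a))), s(pair(pair(a, c), a))), a)  →  pair(pair(a, pair(pair(a, a), pair(c, a))), s(pair(pair(a, c), a)))   [R5 at ε]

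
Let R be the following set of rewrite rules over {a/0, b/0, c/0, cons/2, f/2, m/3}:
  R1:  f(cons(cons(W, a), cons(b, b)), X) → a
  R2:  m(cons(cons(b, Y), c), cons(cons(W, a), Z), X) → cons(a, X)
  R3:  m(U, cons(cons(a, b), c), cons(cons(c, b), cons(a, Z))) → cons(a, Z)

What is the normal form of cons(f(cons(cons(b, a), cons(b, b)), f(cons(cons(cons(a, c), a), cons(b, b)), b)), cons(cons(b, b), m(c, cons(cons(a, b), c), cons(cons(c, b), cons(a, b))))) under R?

1. cons(f(cons(cons(b, a), cons(b, b)), f(cons(cons(cons(a, c), a), cons(b, b)), b)), cons(cons(b, b), m(c, cons(cons(a, b), c), cons(cons(c, b), cons(a, b)))))  →  cons(a, cons(cons(b, b), m(c, cons(cons(a, b), c), cons(cons(c, b), cons(a, b)))))   [R1 at 1]
2. cons(a, cons(cons(b, b), m(c, cons(cons(a, b), c), cons(cons(c, b), cons(a, b)))))  →  cons(a, cons(cons(b, b), cons(a, b)))   [R3 at 2.2]

cons(a, cons(cons(b, b), cons(a, b)))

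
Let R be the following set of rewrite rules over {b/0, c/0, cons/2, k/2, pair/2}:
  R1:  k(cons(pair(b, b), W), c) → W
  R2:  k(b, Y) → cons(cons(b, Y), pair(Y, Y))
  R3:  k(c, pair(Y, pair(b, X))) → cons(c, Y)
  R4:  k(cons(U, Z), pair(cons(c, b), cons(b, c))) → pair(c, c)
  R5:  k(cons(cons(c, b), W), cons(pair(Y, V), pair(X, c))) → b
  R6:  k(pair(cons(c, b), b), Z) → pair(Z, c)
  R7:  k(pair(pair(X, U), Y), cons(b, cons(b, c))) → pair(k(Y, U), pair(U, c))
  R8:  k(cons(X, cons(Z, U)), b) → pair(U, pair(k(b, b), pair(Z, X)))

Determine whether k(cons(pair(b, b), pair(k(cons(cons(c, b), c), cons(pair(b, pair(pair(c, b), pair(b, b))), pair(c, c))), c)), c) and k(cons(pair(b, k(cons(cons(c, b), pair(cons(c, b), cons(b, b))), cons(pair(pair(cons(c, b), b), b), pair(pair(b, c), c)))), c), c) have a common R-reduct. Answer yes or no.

no — NF(t₁) = pair(b, c), NF(t₂) = c

Reduce t₁ = k(cons(pair(b, b), pair(k(cons(cons(c, b), c), cons(pair(b, pair(pair(c, b), pair(b, b))), pair(c, c))), c)), c):
1. k(cons(pair(b, b), pair(k(cons(cons(c, b), c), cons(pair(b, pair(pair(c, b), pair(b, b))), pair(c, c))), c)), c)  →  pair(k(cons(cons(c, b), c), cons(pair(b, pair(pair(c, b), pair(b, b))), pair(c, c))), c)   [R1 at ε]
2. pair(k(cons(cons(c, b), c), cons(pair(b, pair(pair(c, b), pair(b, b))), pair(c, c))), c)  →  pair(b, c)   [R5 at 1]

Reduce t₂ = k(cons(pair(b, k(cons(cons(c, b), pair(cons(c, b), cons(b, b))), cons(pair(pair(cons(c, b), b), b), pair(pair(b, c), c)))), c), c):
1. k(cons(pair(b, k(cons(cons(c, b), pair(cons(c, b), cons(b, b))), cons(pair(pair(cons(c, b), b), b), pair(pair(b, c), c)))), c), c)  →  k(cons(pair(b, b), c), c)   [R5 at 1.1.2]
2. k(cons(pair(b, b), c), c)  →  c   [R1 at ε]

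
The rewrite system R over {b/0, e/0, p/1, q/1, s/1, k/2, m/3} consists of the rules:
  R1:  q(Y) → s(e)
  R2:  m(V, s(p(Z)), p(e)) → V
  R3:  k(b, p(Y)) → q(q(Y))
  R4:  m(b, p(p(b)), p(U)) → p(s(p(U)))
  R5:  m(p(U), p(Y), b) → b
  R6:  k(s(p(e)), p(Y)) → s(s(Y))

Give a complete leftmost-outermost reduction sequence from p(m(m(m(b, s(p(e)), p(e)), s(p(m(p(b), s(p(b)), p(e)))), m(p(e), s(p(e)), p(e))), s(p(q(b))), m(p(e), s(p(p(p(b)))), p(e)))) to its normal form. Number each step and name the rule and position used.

1. p(m(m(m(b, s(p(e)), p(e)), s(p(m(p(b), s(p(b)), p(e)))), m(p(e), s(p(e)), p(e))), s(p(q(b))), m(p(e), s(p(p(p(b)))), p(e))))  →  p(m(m(b, s(p(m(p(b), s(p(b)), p(e)))), m(p(e), s(p(e)), p(e))), s(p(q(b))), m(p(e), s(p(p(p(b)))), p(e))))   [R2 at 1.1.1]
2. p(m(m(b, s(p(m(p(b), s(p(b)), p(e)))), m(p(e), s(p(e)), p(e))), s(p(q(b))), m(p(e), s(p(p(p(b)))), p(e))))  →  p(m(m(b, s(p(p(b))), m(p(e), s(p(e)), p(e))), s(p(q(b))), m(p(e), s(p(p(p(b)))), p(e))))   [R2 at 1.1.2.1.1]
3. p(m(m(b, s(p(p(b))), m(p(e), s(p(e)), p(e))), s(p(q(b))), m(p(e), s(p(p(p(b)))), p(e))))  →  p(m(m(b, s(p(p(b))), p(e)), s(p(q(b))), m(p(e), s(p(p(p(b)))), p(e))))   [R2 at 1.1.3]
4. p(m(m(b, s(p(p(b))), p(e)), s(p(q(b))), m(p(e), s(p(p(p(b)))), p(e))))  →  p(m(b, s(p(q(b))), m(p(e), s(p(p(p(b)))), p(e))))   [R2 at 1.1]
5. p(m(b, s(p(q(b))), m(p(e), s(p(p(p(b)))), p(e))))  →  p(m(b, s(p(s(e))), m(p(e), s(p(p(p(b)))), p(e))))   [R1 at 1.2.1.1]
6. p(m(b, s(p(s(e))), m(p(e), s(p(p(p(b)))), p(e))))  →  p(m(b, s(p(s(e))), p(e)))   [R2 at 1.3]
7. p(m(b, s(p(s(e))), p(e)))  →  p(b)   [R2 at 1]

p(b)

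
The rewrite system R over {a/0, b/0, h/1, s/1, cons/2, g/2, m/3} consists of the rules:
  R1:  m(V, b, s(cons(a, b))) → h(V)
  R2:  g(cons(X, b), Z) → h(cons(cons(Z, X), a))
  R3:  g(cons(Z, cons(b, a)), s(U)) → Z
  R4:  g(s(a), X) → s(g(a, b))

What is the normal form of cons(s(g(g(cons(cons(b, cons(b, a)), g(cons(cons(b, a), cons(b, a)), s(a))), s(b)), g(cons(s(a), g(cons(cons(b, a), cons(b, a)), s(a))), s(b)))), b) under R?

cons(s(b), b)

1. cons(s(g(g(cons(cons(b, cons(b, a)), g(cons(cons(b, a), cons(b, a)), s(a))), s(b)), g(cons(s(a), g(cons(cons(b, a), cons(b, a)), s(a))), s(b)))), b)  →  cons(s(g(g(cons(cons(b, cons(b, a)), cons(b, a)), s(b)), g(cons(s(a), g(cons(cons(b, a), cons(b, a)), s(a))), s(b)))), b)   [R3 at 1.1.1.1.2]
2. cons(s(g(g(cons(cons(b, cons(b, a)), cons(b, a)), s(b)), g(cons(s(a), g(cons(cons(b, a), cons(b, a)), s(a))), s(b)))), b)  →  cons(s(g(cons(b, cons(b, a)), g(cons(s(a), g(cons(cons(b, a), cons(b, a)), s(a))), s(b)))), b)   [R3 at 1.1.1]
3. cons(s(g(cons(b, cons(b, a)), g(cons(s(a), g(cons(cons(b, a), cons(b, a)), s(a))), s(b)))), b)  →  cons(s(g(cons(b, cons(b, a)), g(cons(s(a), cons(b, a)), s(b)))), b)   [R3 at 1.1.2.1.2]
4. cons(s(g(cons(b, cons(b, a)), g(cons(s(a), cons(b, a)), s(b)))), b)  →  cons(s(g(cons(b, cons(b, a)), s(a))), b)   [R3 at 1.1.2]
5. cons(s(g(cons(b, cons(b, a)), s(a))), b)  →  cons(s(b), b)   [R3 at 1.1]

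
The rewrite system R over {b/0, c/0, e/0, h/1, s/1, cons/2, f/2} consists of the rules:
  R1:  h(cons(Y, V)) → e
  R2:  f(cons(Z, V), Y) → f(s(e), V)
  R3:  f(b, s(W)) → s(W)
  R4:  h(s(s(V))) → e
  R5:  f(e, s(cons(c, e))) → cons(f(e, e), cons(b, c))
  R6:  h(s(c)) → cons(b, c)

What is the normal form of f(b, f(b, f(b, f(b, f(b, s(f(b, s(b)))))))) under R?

s(s(b))

1. f(b, f(b, f(b, f(b, f(b, s(f(b, s(b))))))))  →  f(b, f(b, f(b, f(b, s(f(b, s(b)))))))   [R3 at 2.2.2.2]
2. f(b, f(b, f(b, f(b, s(f(b, s(b)))))))  →  f(b, f(b, f(b, s(f(b, s(b))))))   [R3 at 2.2.2]
3. f(b, f(b, f(b, s(f(b, s(b))))))  →  f(b, f(b, s(f(b, s(b)))))   [R3 at 2.2]
4. f(b, f(b, s(f(b, s(b)))))  →  f(b, s(f(b, s(b))))   [R3 at 2]
5. f(b, s(f(b, s(b))))  →  s(f(b, s(b)))   [R3 at ε]
6. s(f(b, s(b)))  →  s(s(b))   [R3 at 1]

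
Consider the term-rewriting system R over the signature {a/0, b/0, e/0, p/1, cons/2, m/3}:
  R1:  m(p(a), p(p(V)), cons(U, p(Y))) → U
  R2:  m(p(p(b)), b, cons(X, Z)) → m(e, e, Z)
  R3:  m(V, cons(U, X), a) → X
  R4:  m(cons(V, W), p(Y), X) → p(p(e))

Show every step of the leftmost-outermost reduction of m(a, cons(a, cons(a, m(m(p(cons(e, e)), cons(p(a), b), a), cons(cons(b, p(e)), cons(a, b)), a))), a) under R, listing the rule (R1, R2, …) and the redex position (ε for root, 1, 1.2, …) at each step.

cons(a, cons(a, b))

1. m(a, cons(a, cons(a, m(m(p(cons(e, e)), cons(p(a), b), a), cons(cons(b, p(e)), cons(a, b)), a))), a)  →  cons(a, m(m(p(cons(e, e)), cons(p(a), b), a), cons(cons(b, p(e)), cons(a, b)), a))   [R3 at ε]
2. cons(a, m(m(p(cons(e, e)), cons(p(a), b), a), cons(cons(b, p(e)), cons(a, b)), a))  →  cons(a, cons(a, b))   [R3 at 2]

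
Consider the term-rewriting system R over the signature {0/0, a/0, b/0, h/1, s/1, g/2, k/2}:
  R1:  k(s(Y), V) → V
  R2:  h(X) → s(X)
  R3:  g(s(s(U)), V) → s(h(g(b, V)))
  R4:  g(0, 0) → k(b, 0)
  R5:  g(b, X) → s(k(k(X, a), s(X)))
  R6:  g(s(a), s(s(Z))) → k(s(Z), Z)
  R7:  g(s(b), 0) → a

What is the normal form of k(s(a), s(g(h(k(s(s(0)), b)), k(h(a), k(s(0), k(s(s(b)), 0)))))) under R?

s(a)

1. k(s(a), s(g(h(k(s(s(0)), b)), k(h(a), k(s(0), k(s(s(b)), 0))))))  →  s(g(h(k(s(s(0)), b)), k(h(a), k(s(0), k(s(s(b)), 0)))))   [R1 at ε]
2. s(g(h(k(s(s(0)), b)), k(h(a), k(s(0), k(s(s(b)), 0)))))  →  s(g(s(k(s(s(0)), b)), k(h(a), k(s(0), k(s(s(b)), 0)))))   [R2 at 1.1]
3. s(g(s(k(s(s(0)), b)), k(h(a), k(s(0), k(s(s(b)), 0)))))  →  s(g(s(b), k(h(a), k(s(0), k(s(s(b)), 0)))))   [R1 at 1.1.1]
4. s(g(s(b), k(h(a), k(s(0), k(s(s(b)), 0)))))  →  s(g(s(b), k(s(a), k(s(0), k(s(s(b)), 0)))))   [R2 at 1.2.1]
5. s(g(s(b), k(s(a), k(s(0), k(s(s(b)), 0)))))  →  s(g(s(b), k(s(0), k(s(s(b)), 0))))   [R1 at 1.2]
6. s(g(s(b), k(s(0), k(s(s(b)), 0))))  →  s(g(s(b), k(s(s(b)), 0)))   [R1 at 1.2]
7. s(g(s(b), k(s(s(b)), 0)))  →  s(g(s(b), 0))   [R1 at 1.2]
8. s(g(s(b), 0))  →  s(a)   [R7 at 1]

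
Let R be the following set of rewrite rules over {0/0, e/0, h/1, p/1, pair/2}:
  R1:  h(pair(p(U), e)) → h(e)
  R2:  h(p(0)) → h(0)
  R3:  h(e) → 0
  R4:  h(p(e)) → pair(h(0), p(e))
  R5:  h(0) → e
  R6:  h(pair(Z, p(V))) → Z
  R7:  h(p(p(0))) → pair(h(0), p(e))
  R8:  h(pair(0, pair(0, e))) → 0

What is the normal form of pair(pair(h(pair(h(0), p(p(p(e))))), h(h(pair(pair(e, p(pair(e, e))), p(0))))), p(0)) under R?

pair(pair(e, e), p(0))

1. pair(pair(h(pair(h(0), p(p(p(e))))), h(h(pair(pair(e, p(pair(e, e))), p(0))))), p(0))  →  pair(pair(h(0), h(h(pair(pair(e, p(pair(e, e))), p(0))))), p(0))   [R6 at 1.1]
2. pair(pair(h(0), h(h(pair(pair(e, p(pair(e, e))), p(0))))), p(0))  →  pair(pair(e, h(h(pair(pair(e, p(pair(e, e))), p(0))))), p(0))   [R5 at 1.1]
3. pair(pair(e, h(h(pair(pair(e, p(pair(e, e))), p(0))))), p(0))  →  pair(pair(e, h(pair(e, p(pair(e, e))))), p(0))   [R6 at 1.2.1]
4. pair(pair(e, h(pair(e, p(pair(e, e))))), p(0))  →  pair(pair(e, e), p(0))   [R6 at 1.2]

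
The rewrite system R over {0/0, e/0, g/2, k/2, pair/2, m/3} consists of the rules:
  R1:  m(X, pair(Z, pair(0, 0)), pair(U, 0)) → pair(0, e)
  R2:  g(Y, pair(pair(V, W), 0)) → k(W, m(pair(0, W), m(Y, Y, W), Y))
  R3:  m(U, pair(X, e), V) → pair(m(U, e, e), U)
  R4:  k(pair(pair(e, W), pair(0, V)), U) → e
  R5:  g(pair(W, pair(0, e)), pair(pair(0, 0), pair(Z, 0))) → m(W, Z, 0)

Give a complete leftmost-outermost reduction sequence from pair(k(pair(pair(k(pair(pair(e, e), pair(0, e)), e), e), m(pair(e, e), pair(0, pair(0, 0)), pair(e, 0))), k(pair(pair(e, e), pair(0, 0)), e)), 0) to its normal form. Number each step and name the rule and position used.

1. pair(k(pair(pair(k(pair(pair(e, e), pair(0, e)), e), e), m(pair(e, e), pair(0, pair(0, 0)), pair(e, 0))), k(pair(pair(e, e), pair(0, 0)), e)), 0)  →  pair(k(pair(pair(e, e), m(pair(e, e), pair(0, pair(0, 0)), pair(e, 0))), k(pair(pair(e, e), pair(0, 0)), e)), 0)   [R4 at 1.1.1.1]
2. pair(k(pair(pair(e, e), m(pair(e, e), pair(0, pair(0, 0)), pair(e, 0))), k(pair(pair(e, e), pair(0, 0)), e)), 0)  →  pair(k(pair(pair(e, e), pair(0, e)), k(pair(pair(e, e), pair(0, 0)), e)), 0)   [R1 at 1.1.2]
3. pair(k(pair(pair(e, e), pair(0, e)), k(pair(pair(e, e), pair(0, 0)), e)), 0)  →  pair(e, 0)   [R4 at 1]

pair(e, 0)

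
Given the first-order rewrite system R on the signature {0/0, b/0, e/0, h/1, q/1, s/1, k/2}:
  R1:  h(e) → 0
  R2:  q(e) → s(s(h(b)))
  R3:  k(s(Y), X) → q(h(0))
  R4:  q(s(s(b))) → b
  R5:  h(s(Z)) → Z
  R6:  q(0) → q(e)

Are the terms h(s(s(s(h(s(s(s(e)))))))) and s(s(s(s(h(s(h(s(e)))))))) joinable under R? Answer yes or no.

Reduce t₁ = h(s(s(s(h(s(s(s(e)))))))):
1. h(s(s(s(h(s(s(s(e))))))))  →  s(s(h(s(s(s(e))))))   [R5 at ε]
2. s(s(h(s(s(s(e))))))  →  s(s(s(s(e))))   [R5 at 1.1]

Reduce t₂ = s(s(s(s(h(s(h(s(e)))))))):
1. s(s(s(s(h(s(h(s(e))))))))  →  s(s(s(s(h(s(e))))))   [R5 at 1.1.1.1]
2. s(s(s(s(h(s(e))))))  →  s(s(s(s(e))))   [R5 at 1.1.1.1]

yes — NF(t₁) = s(s(s(s(e)))), NF(t₂) = s(s(s(s(e))))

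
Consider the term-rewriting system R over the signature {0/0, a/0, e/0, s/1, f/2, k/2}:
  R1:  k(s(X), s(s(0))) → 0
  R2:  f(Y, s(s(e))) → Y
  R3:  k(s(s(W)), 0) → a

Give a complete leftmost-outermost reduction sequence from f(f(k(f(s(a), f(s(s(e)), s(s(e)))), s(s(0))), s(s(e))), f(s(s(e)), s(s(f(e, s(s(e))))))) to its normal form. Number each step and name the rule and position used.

1. f(f(k(f(s(a), f(s(s(e)), s(s(e)))), s(s(0))), s(s(e))), f(s(s(e)), s(s(f(e, s(s(e)))))))  →  f(k(f(s(a), f(s(s(e)), s(s(e)))), s(s(0))), f(s(s(e)), s(s(f(e, s(s(e)))))))   [R2 at 1]
2. f(k(f(s(a), f(s(s(e)), s(s(e)))), s(s(0))), f(s(s(e)), s(s(f(e, s(s(e)))))))  →  f(k(f(s(a), s(s(e))), s(s(0))), f(s(s(e)), s(s(f(e, s(s(e)))))))   [R2 at 1.1.2]
3. f(k(f(s(a), s(s(e))), s(s(0))), f(s(s(e)), s(s(f(e, s(s(e)))))))  →  f(k(s(a), s(s(0))), f(s(s(e)), s(s(f(e, s(s(e)))))))   [R2 at 1.1]
4. f(k(s(a), s(s(0))), f(s(s(e)), s(s(f(e, s(s(e)))))))  →  f(0, f(s(s(e)), s(s(f(e, s(s(e)))))))   [R1 at 1]
5. f(0, f(s(s(e)), s(s(f(e, s(s(e)))))))  →  f(0, f(s(s(e)), s(s(e))))   [R2 at 2.2.1.1]
6. f(0, f(s(s(e)), s(s(e))))  →  f(0, s(s(e)))   [R2 at 2]
7. f(0, s(s(e)))  →  0   [R2 at ε]

0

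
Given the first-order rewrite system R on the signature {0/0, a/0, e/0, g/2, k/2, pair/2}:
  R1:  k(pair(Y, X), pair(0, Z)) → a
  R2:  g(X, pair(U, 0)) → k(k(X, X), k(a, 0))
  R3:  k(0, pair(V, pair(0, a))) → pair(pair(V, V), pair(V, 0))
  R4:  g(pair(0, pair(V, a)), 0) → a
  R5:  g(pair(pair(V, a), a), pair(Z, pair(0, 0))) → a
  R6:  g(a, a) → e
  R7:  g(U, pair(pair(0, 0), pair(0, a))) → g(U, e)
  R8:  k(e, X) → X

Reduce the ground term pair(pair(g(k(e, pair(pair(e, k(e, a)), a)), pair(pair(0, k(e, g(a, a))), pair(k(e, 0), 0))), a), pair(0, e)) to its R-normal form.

1. pair(pair(g(k(e, pair(pair(e, k(e, a)), a)), pair(pair(0, k(e, g(a, a))), pair(k(e, 0), 0))), a), pair(0, e))  →  pair(pair(g(pair(pair(e, k(e, a)), a), pair(pair(0, k(e, g(a, a))), pair(k(e, 0), 0))), a), pair(0, e))   [R8 at 1.1.1]
2. pair(pair(g(pair(pair(e, k(e, a)), a), pair(pair(0, k(e, g(a, a))), pair(k(e, 0), 0))), a), pair(0, e))  →  pair(pair(g(pair(pair(e, a), a), pair(pair(0, k(e, g(a, a))), pair(k(e, 0), 0))), a), pair(0, e))   [R8 at 1.1.1.1.2]
3. pair(pair(g(pair(pair(e, a), a), pair(pair(0, k(e, g(a, a))), pair(k(e, 0), 0))), a), pair(0, e))  →  pair(pair(g(pair(pair(e, a), a), pair(pair(0, g(a, a)), pair(k(e, 0), 0))), a), pair(0, e))   [R8 at 1.1.2.1.2]
4. pair(pair(g(pair(pair(e, a), a), pair(pair(0, g(a, a)), pair(k(e, 0), 0))), a), pair(0, e))  →  pair(pair(g(pair(pair(e, a), a), pair(pair(0, e), pair(k(e, 0), 0))), a), pair(0, e))   [R6 at 1.1.2.1.2]
5. pair(pair(g(pair(pair(e, a), a), pair(pair(0, e), pair(k(e, 0), 0))), a), pair(0, e))  →  pair(pair(g(pair(pair(e, a), a), pair(pair(0, e), pair(0, 0))), a), pair(0, e))   [R8 at 1.1.2.2.1]
6. pair(pair(g(pair(pair(e, a), a), pair(pair(0, e), pair(0, 0))), a), pair(0, e))  →  pair(pair(a, a), pair(0, e))   [R5 at 1.1]

pair(pair(a, a), pair(0, e))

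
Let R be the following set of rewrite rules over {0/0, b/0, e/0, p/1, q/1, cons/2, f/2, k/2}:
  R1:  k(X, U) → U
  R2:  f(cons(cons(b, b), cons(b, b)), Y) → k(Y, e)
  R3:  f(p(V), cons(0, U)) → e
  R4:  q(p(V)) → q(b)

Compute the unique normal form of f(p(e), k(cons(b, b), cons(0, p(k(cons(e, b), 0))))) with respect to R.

1. f(p(e), k(cons(b, b), cons(0, p(k(cons(e, b), 0)))))  →  f(p(e), cons(0, p(k(cons(e, b), 0))))   [R1 at 2]
2. f(p(e), cons(0, p(k(cons(e, b), 0))))  →  e   [R3 at ε]

e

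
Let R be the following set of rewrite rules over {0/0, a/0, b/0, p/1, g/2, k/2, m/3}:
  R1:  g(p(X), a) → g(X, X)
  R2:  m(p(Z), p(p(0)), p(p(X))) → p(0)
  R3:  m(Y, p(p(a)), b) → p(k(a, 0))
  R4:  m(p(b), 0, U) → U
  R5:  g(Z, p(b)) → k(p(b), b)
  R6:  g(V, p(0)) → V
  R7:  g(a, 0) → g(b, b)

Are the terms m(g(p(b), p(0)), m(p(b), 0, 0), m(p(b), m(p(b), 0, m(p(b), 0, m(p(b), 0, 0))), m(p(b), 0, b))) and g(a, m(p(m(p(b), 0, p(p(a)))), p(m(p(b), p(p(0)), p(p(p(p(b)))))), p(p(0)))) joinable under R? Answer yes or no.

Reduce t₁ = m(g(p(b), p(0)), m(p(b), 0, 0), m(p(b), m(p(b), 0, m(p(b), 0, m(p(b), 0, 0))), m(p(b), 0, b))):
1. m(g(p(b), p(0)), m(p(b), 0, 0), m(p(b), m(p(b), 0, m(p(b), 0, m(p(b), 0, 0))), m(p(b), 0, b)))  →  m(p(b), m(p(b), 0, 0), m(p(b), m(p(b), 0, m(p(b), 0, m(p(b), 0, 0))), m(p(b), 0, b)))   [R6 at 1]
2. m(p(b), m(p(b), 0, 0), m(p(b), m(p(b), 0, m(p(b), 0, m(p(b), 0, 0))), m(p(b), 0, b)))  →  m(p(b), 0, m(p(b), m(p(b), 0, m(p(b), 0, m(p(b), 0, 0))), m(p(b), 0, b)))   [R4 at 2]
3. m(p(b), 0, m(p(b), m(p(b), 0, m(p(b), 0, m(p(b), 0, 0))), m(p(b), 0, b)))  →  m(p(b), m(p(b), 0, m(p(b), 0, m(p(b), 0, 0))), m(p(b), 0, b))   [R4 at ε]
4. m(p(b), m(p(b), 0, m(p(b), 0, m(p(b), 0, 0))), m(p(b), 0, b))  →  m(p(b), m(p(b), 0, m(p(b), 0, 0)), m(p(b), 0, b))   [R4 at 2]
5. m(p(b), m(p(b), 0, m(p(b), 0, 0)), m(p(b), 0, b))  →  m(p(b), m(p(b), 0, 0), m(p(b), 0, b))   [R4 at 2]
6. m(p(b), m(p(b), 0, 0), m(p(b), 0, b))  →  m(p(b), 0, m(p(b), 0, b))   [R4 at 2]
7. m(p(b), 0, m(p(b), 0, b))  →  m(p(b), 0, b)   [R4 at ε]
8. m(p(b), 0, b)  →  b   [R4 at ε]

Reduce t₂ = g(a, m(p(m(p(b), 0, p(p(a)))), p(m(p(b), p(p(0)), p(p(p(p(b)))))), p(p(0)))):
1. g(a, m(p(m(p(b), 0, p(p(a)))), p(m(p(b), p(p(0)), p(p(p(p(b)))))), p(p(0))))  →  g(a, m(p(p(p(a))), p(m(p(b), p(p(0)), p(p(p(p(b)))))), p(p(0))))   [R4 at 2.1.1]
2. g(a, m(p(p(p(a))), p(m(p(b), p(p(0)), p(p(p(p(b)))))), p(p(0))))  →  g(a, m(p(p(p(a))), p(p(0)), p(p(0))))   [R2 at 2.2.1]
3. g(a, m(p(p(p(a))), p(p(0)), p(p(0))))  →  g(a, p(0))   [R2 at 2]
4. g(a, p(0))  →  a   [R6 at ε]

no — NF(t₁) = b, NF(t₂) = a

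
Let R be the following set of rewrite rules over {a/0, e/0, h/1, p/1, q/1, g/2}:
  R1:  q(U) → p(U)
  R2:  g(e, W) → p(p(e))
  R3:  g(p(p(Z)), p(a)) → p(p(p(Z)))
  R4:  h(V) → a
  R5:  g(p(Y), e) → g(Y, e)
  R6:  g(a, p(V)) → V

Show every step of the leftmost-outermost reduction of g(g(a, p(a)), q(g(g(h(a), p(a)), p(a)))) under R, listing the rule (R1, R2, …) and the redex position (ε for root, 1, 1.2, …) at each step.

1. g(g(a, p(a)), q(g(g(h(a), p(a)), p(a))))  →  g(a, q(g(g(h(a), p(a)), p(a))))   [R6 at 1]
2. g(a, q(g(g(h(a), p(a)), p(a))))  →  g(a, p(g(g(h(a), p(a)), p(a))))   [R1 at 2]
3. g(a, p(g(g(h(a), p(a)), p(a))))  →  g(g(h(a), p(a)), p(a))   [R6 at ε]
4. g(g(h(a), p(a)), p(a))  →  g(g(a, p(a)), p(a))   [R4 at 1.1]
5. g(g(a, p(a)), p(a))  →  g(a, p(a))   [R6 at 1]
6. g(a, p(a))  →  a   [R6 at ε]

a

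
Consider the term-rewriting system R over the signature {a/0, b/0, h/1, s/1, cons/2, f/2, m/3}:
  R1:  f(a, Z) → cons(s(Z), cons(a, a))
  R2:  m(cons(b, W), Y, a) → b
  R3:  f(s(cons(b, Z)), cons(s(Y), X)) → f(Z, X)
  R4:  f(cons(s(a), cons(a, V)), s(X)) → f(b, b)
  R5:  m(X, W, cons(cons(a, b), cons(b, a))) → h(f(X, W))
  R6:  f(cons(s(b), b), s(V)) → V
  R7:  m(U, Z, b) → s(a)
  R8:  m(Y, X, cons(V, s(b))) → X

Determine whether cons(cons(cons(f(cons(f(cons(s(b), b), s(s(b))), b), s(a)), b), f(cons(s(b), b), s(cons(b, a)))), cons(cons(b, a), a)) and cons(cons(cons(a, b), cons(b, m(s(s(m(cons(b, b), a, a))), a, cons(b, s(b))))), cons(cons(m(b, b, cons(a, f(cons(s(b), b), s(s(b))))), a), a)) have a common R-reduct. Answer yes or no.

Reduce t₁ = cons(cons(cons(f(cons(f(cons(s(b), b), s(s(b))), b), s(a)), b), f(cons(s(b), b), s(cons(b, a)))), cons(cons(b, a), a)):
1. cons(cons(cons(f(cons(f(cons(s(b), b), s(s(b))), b), s(a)), b), f(cons(s(b), b), s(cons(b, a)))), cons(cons(b, a), a))  →  cons(cons(cons(f(cons(s(b), b), s(a)), b), f(cons(s(b), b), s(cons(b, a)))), cons(cons(b, a), a))   [R6 at 1.1.1.1.1]
2. cons(cons(cons(f(cons(s(b), b), s(a)), b), f(cons(s(b), b), s(cons(b, a)))), cons(cons(b, a), a))  →  cons(cons(cons(a, b), f(cons(s(b), b), s(cons(b, a)))), cons(cons(b, a), a))   [R6 at 1.1.1]
3. cons(cons(cons(a, b), f(cons(s(b), b), s(cons(b, a)))), cons(cons(b, a), a))  →  cons(cons(cons(a, b), cons(b, a)), cons(cons(b, a), a))   [R6 at 1.2]

Reduce t₂ = cons(cons(cons(a, b), cons(b, m(s(s(m(cons(b, b), a, a))), a, cons(b, s(b))))), cons(cons(m(b, b, cons(a, f(cons(s(b), b), s(s(b))))), a), a)):
1. cons(cons(cons(a, b), cons(b, m(s(s(m(cons(b, b), a, a))), a, cons(b, s(b))))), cons(cons(m(b, b, cons(a, f(cons(s(b), b), s(s(b))))), a), a))  →  cons(cons(cons(a, b), cons(b, a)), cons(cons(m(b, b, cons(a, f(cons(s(b), b), s(s(b))))), a), a))   [R8 at 1.2.2]
2. cons(cons(cons(a, b), cons(b, a)), cons(cons(m(b, b, cons(a, f(cons(s(b), b), s(s(b))))), a), a))  →  cons(cons(cons(a, b), cons(b, a)), cons(cons(m(b, b, cons(a, s(b))), a), a))   [R6 at 2.1.1.3.2]
3. cons(cons(cons(a, b), cons(b, a)), cons(cons(m(b, b, cons(a, s(b))), a), a))  →  cons(cons(cons(a, b), cons(b, a)), cons(cons(b, a), a))   [R8 at 2.1.1]

yes — NF(t₁) = cons(cons(cons(a, b), cons(b, a)), cons(cons(b, a), a)), NF(t₂) = cons(cons(cons(a, b), cons(b, a)), cons(cons(b, a), a))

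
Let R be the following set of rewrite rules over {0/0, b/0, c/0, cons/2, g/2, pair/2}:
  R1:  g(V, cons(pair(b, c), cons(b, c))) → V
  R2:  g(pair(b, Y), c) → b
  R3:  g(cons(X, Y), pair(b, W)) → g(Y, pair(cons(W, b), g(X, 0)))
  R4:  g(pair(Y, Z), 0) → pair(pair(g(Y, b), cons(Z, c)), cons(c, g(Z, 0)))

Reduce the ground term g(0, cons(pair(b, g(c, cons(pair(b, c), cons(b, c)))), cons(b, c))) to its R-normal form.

0

1. g(0, cons(pair(b, g(c, cons(pair(b, c), cons(b, c)))), cons(b, c)))  →  g(0, cons(pair(b, c), cons(b, c)))   [R1 at 2.1.2]
2. g(0, cons(pair(b, c), cons(b, c)))  →  0   [R1 at ε]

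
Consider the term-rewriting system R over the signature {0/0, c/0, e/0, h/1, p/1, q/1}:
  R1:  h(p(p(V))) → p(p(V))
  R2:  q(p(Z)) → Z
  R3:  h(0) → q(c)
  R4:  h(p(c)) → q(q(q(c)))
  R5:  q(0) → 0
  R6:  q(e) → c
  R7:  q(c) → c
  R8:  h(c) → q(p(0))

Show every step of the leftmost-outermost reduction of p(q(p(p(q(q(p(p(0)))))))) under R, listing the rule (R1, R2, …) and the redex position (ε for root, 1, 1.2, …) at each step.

p(p(0))

1. p(q(p(p(q(q(p(p(0))))))))  →  p(p(q(q(p(p(0))))))   [R2 at 1]
2. p(p(q(q(p(p(0))))))  →  p(p(q(p(0))))   [R2 at 1.1.1]
3. p(p(q(p(0))))  →  p(p(0))   [R2 at 1.1]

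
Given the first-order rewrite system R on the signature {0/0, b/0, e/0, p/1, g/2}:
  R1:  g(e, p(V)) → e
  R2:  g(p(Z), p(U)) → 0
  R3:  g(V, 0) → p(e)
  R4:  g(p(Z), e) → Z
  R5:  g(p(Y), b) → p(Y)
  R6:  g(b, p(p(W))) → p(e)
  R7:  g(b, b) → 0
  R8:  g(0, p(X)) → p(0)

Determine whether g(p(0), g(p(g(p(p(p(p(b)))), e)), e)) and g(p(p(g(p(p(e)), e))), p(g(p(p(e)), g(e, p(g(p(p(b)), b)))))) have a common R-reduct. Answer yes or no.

yes — NF(t₁) = 0, NF(t₂) = 0

Reduce t₁ = g(p(0), g(p(g(p(p(p(p(b)))), e)), e)):
1. g(p(0), g(p(g(p(p(p(p(b)))), e)), e))  →  g(p(0), g(p(p(p(p(b)))), e))   [R4 at 2]
2. g(p(0), g(p(p(p(p(b)))), e))  →  g(p(0), p(p(p(b))))   [R4 at 2]
3. g(p(0), p(p(p(b))))  →  0   [R2 at ε]

Reduce t₂ = g(p(p(g(p(p(e)), e))), p(g(p(p(e)), g(e, p(g(p(p(b)), b)))))):
1. g(p(p(g(p(p(e)), e))), p(g(p(p(e)), g(e, p(g(p(p(b)), b))))))  →  0   [R2 at ε]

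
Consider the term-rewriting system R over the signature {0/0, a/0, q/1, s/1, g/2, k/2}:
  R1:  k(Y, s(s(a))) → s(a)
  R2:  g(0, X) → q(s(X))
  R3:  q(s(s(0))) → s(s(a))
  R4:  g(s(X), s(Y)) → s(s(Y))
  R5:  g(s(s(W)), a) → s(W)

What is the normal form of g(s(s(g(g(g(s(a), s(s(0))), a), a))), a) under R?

1. g(s(s(g(g(g(s(a), s(s(0))), a), a))), a)  →  s(g(g(g(s(a), s(s(0))), a), a))   [R5 at ε]
2. s(g(g(g(s(a), s(s(0))), a), a))  →  s(g(g(s(s(s(0))), a), a))   [R4 at 1.1.1]
3. s(g(g(s(s(s(0))), a), a))  →  s(g(s(s(0)), a))   [R5 at 1.1]
4. s(g(s(s(0)), a))  →  s(s(0))   [R5 at 1]

s(s(0))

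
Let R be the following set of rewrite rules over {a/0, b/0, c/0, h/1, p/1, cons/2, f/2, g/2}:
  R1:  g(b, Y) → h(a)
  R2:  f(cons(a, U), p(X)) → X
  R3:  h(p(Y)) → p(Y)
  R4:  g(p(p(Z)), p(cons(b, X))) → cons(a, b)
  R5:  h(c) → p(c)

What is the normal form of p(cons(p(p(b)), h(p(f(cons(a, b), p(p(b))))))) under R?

p(cons(p(p(b)), p(p(b))))

1. p(cons(p(p(b)), h(p(f(cons(a, b), p(p(b)))))))  →  p(cons(p(p(b)), p(f(cons(a, b), p(p(b))))))   [R3 at 1.2]
2. p(cons(p(p(b)), p(f(cons(a, b), p(p(b))))))  →  p(cons(p(p(b)), p(p(b))))   [R2 at 1.2.1]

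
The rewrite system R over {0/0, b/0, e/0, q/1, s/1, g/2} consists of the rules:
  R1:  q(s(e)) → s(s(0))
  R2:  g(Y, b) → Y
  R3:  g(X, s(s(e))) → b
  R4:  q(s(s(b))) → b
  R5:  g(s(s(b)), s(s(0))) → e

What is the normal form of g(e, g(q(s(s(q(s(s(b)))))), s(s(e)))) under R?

e

1. g(e, g(q(s(s(q(s(s(b)))))), s(s(e))))  →  g(e, b)   [R3 at 2]
2. g(e, b)  →  e   [R2 at ε]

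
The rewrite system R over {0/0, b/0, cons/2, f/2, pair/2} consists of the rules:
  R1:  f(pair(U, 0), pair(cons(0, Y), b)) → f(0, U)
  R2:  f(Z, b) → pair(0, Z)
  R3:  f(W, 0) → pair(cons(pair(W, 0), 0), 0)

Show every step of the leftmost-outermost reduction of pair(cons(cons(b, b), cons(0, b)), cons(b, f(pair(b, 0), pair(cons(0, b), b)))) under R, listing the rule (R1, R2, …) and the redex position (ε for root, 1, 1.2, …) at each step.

1. pair(cons(cons(b, b), cons(0, b)), cons(b, f(pair(b, 0), pair(cons(0, b), b))))  →  pair(cons(cons(b, b), cons(0, b)), cons(b, f(0, b)))   [R1 at 2.2]
2. pair(cons(cons(b, b), cons(0, b)), cons(b, f(0, b)))  →  pair(cons(cons(b, b), cons(0, b)), cons(b, pair(0, 0)))   [R2 at 2.2]

pair(cons(cons(b, b), cons(0, b)), cons(b, pair(0, 0)))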